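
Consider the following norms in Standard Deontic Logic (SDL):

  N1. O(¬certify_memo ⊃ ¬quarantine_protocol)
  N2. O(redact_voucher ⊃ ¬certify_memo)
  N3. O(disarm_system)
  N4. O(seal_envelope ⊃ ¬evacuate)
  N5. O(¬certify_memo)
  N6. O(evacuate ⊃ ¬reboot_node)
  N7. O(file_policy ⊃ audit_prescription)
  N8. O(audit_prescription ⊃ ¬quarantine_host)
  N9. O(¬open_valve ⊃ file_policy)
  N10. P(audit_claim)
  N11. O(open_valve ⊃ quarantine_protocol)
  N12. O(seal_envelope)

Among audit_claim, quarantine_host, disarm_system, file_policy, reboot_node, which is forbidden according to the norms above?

Premise 5 states O(¬certify_memo) outright.
With premise 1, O(¬certify_memo ⊃ ¬quarantine_protocol), the K-axiom yields O(¬quarantine_protocol).
Premise 11, O(open_valve ⊃ quarantine_protocol), contraposes to O(¬quarantine_protocol ⊃ ¬open_valve); with O(¬quarantine_protocol) we get O(¬open_valve).
With premise 9, O(¬open_valve ⊃ file_policy), the K-axiom yields O(file_policy).
Applying K to premise 7 (O(file_policy ⊃ audit_prescription)) and O(file_policy) yields O(audit_prescription).
Premise 8 is O(audit_prescription ⊃ ¬quarantine_host); since O(audit_prescription), deontic closure gives O(¬quarantine_host).
So O(¬quarantine_host) holds, i.e. quarantine_host is forbidden. None of the other listed options is forbidden under the premises.

quarantine_host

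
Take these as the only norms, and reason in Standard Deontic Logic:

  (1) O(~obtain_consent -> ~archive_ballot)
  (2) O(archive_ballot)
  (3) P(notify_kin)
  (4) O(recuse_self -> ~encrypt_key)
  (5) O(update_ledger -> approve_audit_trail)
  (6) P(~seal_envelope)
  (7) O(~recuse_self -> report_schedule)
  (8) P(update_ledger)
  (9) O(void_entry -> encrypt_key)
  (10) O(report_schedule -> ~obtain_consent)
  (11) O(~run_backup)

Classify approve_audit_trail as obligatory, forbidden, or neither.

Neither

Premise 5 is O(update_ledger -> approve_audit_trail), but O(update_ledger) is not derivable from the premises (the permission P(update_ledger) asserts only ~O(~update_ledger), not O(update_ledger)), so it does not yield O(approve_audit_trail).
No premise or chain of K-axiom applications forces O(approve_audit_trail), and none forces O(~approve_audit_trail). So approve_audit_trail is neither obligatory nor forbidden under these norms.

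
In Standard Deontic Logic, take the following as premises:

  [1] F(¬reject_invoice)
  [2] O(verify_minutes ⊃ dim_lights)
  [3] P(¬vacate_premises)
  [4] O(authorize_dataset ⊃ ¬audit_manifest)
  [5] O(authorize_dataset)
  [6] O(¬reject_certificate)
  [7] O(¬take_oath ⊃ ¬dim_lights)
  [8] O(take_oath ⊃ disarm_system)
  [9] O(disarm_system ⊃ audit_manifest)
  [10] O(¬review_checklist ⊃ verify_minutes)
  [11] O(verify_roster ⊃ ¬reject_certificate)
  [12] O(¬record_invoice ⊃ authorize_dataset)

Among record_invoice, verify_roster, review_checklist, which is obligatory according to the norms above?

review_checklist

Premise 5 gives O(authorize_dataset).
With premise 4, O(authorize_dataset ⊃ ¬audit_manifest), the K-axiom yields O(¬audit_manifest).
Premise 9, O(disarm_system ⊃ audit_manifest), contraposes to O(¬audit_manifest ⊃ ¬disarm_system); with O(¬audit_manifest) we get O(¬disarm_system).
The contrapositive of premise 8 (O(take_oath ⊃ disarm_system)) is O(¬disarm_system ⊃ ¬take_oath), and O(¬disarm_system) is already established, so O(¬take_oath).
Premise 7 is O(¬take_oath ⊃ ¬dim_lights); since O(¬take_oath), deontic closure gives O(¬dim_lights).
The contrapositive of premise 2 (O(verify_minutes ⊃ dim_lights)) is O(¬dim_lights ⊃ ¬verify_minutes), and O(¬dim_lights) is already established, so O(¬verify_minutes).
Premise 10, O(¬review_checklist ⊃ verify_minutes), contraposes to O(¬verify_minutes ⊃ review_checklist); with O(¬verify_minutes) we get O(review_checklist).
So O(review_checklist) holds — review_checklist is obligatory. None of the other listed options is made obligatory by any chain of premises.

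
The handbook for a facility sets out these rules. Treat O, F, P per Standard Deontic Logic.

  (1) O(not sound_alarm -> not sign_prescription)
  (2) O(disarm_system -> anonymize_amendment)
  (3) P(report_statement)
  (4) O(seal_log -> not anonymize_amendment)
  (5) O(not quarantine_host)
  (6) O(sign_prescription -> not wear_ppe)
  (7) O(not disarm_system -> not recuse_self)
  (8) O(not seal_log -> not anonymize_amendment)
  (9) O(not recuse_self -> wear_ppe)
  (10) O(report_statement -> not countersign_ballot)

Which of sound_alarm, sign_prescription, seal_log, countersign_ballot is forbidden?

Premises 8 and 4 cover both cases: O(not seal_log -> not anonymize_amendment) and O(seal_log -> not anonymize_amendment). Since not seal_log ∨ seal_log is a tautology, O(not anonymize_amendment) follows.
The contrapositive of premise 2 (O(disarm_system -> anonymize_amendment)) is O(not anonymize_amendment -> not disarm_system), and O(not anonymize_amendment) is already established, so O(not disarm_system).
With premise 7, O(not disarm_system -> not recuse_self), the K-axiom yields O(not recuse_self).
From O(not recuse_self) and premise 9, O(not recuse_self -> wear_ppe), we obtain O(wear_ppe).
Premise 6 is O(sign_prescription -> not wear_ppe); contrapositively O(wear_ppe -> not sign_prescription). Since O(wear_ppe) holds, K gives O(not sign_prescription).
So O(not sign_prescription) holds, i.e. sign_prescription is forbidden. None of the other listed options is forbidden under the premises.

sign_prescription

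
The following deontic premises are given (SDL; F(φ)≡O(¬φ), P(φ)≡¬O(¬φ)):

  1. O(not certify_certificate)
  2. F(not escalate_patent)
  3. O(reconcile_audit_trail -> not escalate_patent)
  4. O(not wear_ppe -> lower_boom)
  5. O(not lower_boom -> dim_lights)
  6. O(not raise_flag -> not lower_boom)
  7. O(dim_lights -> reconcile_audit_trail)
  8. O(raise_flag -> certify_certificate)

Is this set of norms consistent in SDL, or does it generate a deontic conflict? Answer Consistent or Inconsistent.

Inconsistent

Premise 2, F(not escalate_patent), is equivalent to O(escalate_patent).
Premise 3, O(reconcile_audit_trail -> not escalate_patent), contraposes to O(escalate_patent -> not reconcile_audit_trail); with O(escalate_patent) we get O(not reconcile_audit_trail).
Premise 7 is O(dim_lights -> reconcile_audit_trail); contrapositively O(not reconcile_audit_trail -> not dim_lights). Since O(not reconcile_audit_trail) holds, K gives O(not dim_lights).
Premise 5 is O(not lower_boom -> dim_lights); contrapositively O(not dim_lights -> lower_boom). Since O(not dim_lights) holds, K gives O(lower_boom).
The contrapositive of premise 6 (O(not raise_flag -> not lower_boom)) is O(lower_boom -> raise_flag), and O(lower_boom) is already established, so O(raise_flag).
Applying K to premise 8 (O(raise_flag -> certify_certificate)) and O(raise_flag) yields O(certify_certificate).
But premise 1 directly asserts O(not certify_certificate).
We now have both O(certify_certificate) and O(not certify_certificate) — certify_certificate is simultaneously obligatory and forbidden, violating the D-axiom.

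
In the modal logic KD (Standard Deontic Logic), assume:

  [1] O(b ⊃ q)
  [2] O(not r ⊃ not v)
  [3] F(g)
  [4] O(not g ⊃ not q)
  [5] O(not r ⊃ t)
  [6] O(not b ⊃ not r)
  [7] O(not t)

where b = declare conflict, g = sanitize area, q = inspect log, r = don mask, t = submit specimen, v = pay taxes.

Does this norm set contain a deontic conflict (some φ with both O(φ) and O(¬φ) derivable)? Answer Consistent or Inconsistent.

Premise 7 gives O(not t).
Premise 5 is O(not r ⊃ t); contrapositively O(not t ⊃ r). Since O(not t) holds, K gives O(r).
The contrapositive of premise 6 (O(not b ⊃ not r)) is O(r ⊃ b), and O(r) is already established, so O(b).
Premise 1 is O(b ⊃ q); since O(b), deontic closure gives O(q).
Premise 4 is O(not g ⊃ not q); contrapositively O(q ⊃ g). Since O(q) holds, K gives O(g).
However, F(g) at premise 3 amounts to O(not g).
We now have both O(g) and O(not g) — g is simultaneously obligatory and forbidden, violating the D-axiom.

Inconsistent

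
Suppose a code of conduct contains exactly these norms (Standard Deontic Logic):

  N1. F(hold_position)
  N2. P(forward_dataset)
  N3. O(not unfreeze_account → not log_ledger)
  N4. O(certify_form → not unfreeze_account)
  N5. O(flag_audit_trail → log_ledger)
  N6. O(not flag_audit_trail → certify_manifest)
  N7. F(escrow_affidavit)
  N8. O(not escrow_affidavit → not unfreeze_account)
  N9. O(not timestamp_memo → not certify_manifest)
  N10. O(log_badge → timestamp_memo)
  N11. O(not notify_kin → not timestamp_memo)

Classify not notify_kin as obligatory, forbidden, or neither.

Forbidden

Premise 7, F(escrow_affidavit), is equivalent to O(not escrow_affidavit).
Premise 8 is O(not escrow_affidavit → not unfreeze_account); since O(not escrow_affidavit), deontic closure gives O(not unfreeze_account).
Premise 3 is O(not unfreeze_account → not log_ledger); since O(not unfreeze_account), deontic closure gives O(not log_ledger).
Premise 5, O(flag_audit_trail → log_ledger), contraposes to O(not log_ledger → not flag_audit_trail); with O(not log_ledger) we get O(not flag_audit_trail).
From O(not flag_audit_trail) and premise 6, O(not flag_audit_trail → certify_manifest), we obtain O(certify_manifest).
Premise 9 is O(not timestamp_memo → not certify_manifest); contrapositively O(certify_manifest → timestamp_memo). Since O(certify_manifest) holds, K gives O(timestamp_memo).
Premise 11 is O(not notify_kin → not timestamp_memo); contrapositively O(timestamp_memo → notify_kin). Since O(timestamp_memo) holds, K gives O(notify_kin).
Premises 1, 2, 4, 10 do not contribute to this derivation.
Thus O(notify_kin), which is F(not notify_kin): not notify_kin is forbidden.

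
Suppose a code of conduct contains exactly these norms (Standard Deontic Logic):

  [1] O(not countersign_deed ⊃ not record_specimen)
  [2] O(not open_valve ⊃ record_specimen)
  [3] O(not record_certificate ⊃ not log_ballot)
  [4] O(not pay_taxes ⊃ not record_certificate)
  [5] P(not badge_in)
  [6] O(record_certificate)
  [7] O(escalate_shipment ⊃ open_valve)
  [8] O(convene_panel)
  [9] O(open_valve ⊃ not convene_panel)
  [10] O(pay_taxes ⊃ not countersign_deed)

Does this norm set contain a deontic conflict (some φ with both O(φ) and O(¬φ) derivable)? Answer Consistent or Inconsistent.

From premise 6 we have O(record_certificate).
The contrapositive of premise 4 (O(not pay_taxes ⊃ not record_certificate)) is O(record_certificate ⊃ pay_taxes), and O(record_certificate) is already established, so O(pay_taxes).
Premise 10 is O(pay_taxes ⊃ not countersign_deed); since O(pay_taxes), deontic closure gives O(not countersign_deed).
Premise 1 is O(not countersign_deed ⊃ not record_specimen); since O(not countersign_deed), deontic closure gives O(not record_specimen).
Premise 2 is O(not open_valve ⊃ record_specimen); contrapositively O(not record_specimen ⊃ open_valve). Since O(not record_specimen) holds, K gives O(open_valve).
Applying K to premise 9 (O(open_valve ⊃ not convene_panel)) and O(open_valve) yields O(not convene_panel).
However, premise 8 gives O(convene_panel).
We now have both O(not convene_panel) and O(convene_panel) — convene_panel is simultaneously obligatory and forbidden, violating the D-axiom.

Inconsistent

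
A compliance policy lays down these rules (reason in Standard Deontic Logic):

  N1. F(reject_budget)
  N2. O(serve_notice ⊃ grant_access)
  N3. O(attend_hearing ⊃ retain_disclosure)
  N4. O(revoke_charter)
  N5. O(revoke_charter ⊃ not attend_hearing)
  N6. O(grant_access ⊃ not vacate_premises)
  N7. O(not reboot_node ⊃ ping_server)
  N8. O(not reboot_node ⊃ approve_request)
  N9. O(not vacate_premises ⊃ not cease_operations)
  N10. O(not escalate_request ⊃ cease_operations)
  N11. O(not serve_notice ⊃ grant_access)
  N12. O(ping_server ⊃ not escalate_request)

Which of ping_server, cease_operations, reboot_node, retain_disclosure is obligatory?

Premises 2 and 11 cover both cases: O(serve_notice ⊃ grant_access) and O(not serve_notice ⊃ grant_access). Since serve_notice ∨ not serve_notice is a tautology, O(grant_access) follows.
From O(grant_access) and premise 6, O(grant_access ⊃ not vacate_premises), we obtain O(not vacate_premises).
With premise 9, O(not vacate_premises ⊃ not cease_operations), the K-axiom yields O(not cease_operations).
The contrapositive of premise 10 (O(not escalate_request ⊃ cease_operations)) is O(not cease_operations ⊃ escalate_request), and O(not cease_operations) is already established, so O(escalate_request).
Premise 12 is O(ping_server ⊃ not escalate_request); contrapositively O(escalate_request ⊃ not ping_server). Since O(escalate_request) holds, K gives O(not ping_server).
Premise 7, O(not reboot_node ⊃ ping_server), contraposes to O(not ping_server ⊃ reboot_node); with O(not ping_server) we get O(reboot_node).
So O(reboot_node) holds — reboot_node is obligatory. None of the other listed options is made obligatory by any chain of premises.

reboot_node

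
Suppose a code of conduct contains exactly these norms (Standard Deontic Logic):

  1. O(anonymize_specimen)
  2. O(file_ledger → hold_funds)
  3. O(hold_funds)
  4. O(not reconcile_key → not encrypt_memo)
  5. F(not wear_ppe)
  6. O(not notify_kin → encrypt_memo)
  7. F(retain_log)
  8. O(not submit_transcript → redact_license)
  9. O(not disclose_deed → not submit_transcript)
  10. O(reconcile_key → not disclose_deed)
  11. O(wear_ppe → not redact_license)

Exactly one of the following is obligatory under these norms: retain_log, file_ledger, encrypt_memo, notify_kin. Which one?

F(not wear_ppe) at premise 5 means O(wear_ppe).
From O(wear_ppe) and premise 11, O(wear_ppe → not redact_license), we obtain O(not redact_license).
Premise 8 is O(not submit_transcript → redact_license); contrapositively O(not redact_license → submit_transcript). Since O(not redact_license) holds, K gives O(submit_transcript).
Premise 9 is O(not disclose_deed → not submit_transcript); contrapositively O(submit_transcript → disclose_deed). Since O(submit_transcript) holds, K gives O(disclose_deed).
The contrapositive of premise 10 (O(reconcile_key → not disclose_deed)) is O(disclose_deed → not reconcile_key), and O(disclose_deed) is already established, so O(not reconcile_key).
With premise 4, O(not reconcile_key → not encrypt_memo), the K-axiom yields O(not encrypt_memo).
Premise 6, O(not notify_kin → encrypt_memo), contraposes to O(not encrypt_memo → notify_kin); with O(not encrypt_memo) we get O(notify_kin).
So O(notify_kin) holds — notify_kin is obligatory. None of the other listed options is made obligatory by any chain of premises.

notify_kin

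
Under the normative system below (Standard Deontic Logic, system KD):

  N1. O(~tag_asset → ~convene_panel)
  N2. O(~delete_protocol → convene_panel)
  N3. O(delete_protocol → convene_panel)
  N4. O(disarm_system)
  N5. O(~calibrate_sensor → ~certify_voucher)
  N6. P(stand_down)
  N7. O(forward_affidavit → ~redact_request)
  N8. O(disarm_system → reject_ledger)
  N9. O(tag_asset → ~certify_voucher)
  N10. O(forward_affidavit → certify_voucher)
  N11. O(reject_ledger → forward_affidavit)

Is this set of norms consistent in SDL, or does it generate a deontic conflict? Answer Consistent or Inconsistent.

Inconsistent

Premises 3 and 2 are O(delete_protocol → convene_panel) and O(~delete_protocol → convene_panel); every ideal world satisfies delete_protocol or ~delete_protocol, so in either case convene_panel holds — hence O(convene_panel).
Premise 1 is O(~tag_asset → ~convene_panel); contrapositively O(convene_panel → tag_asset). Since O(convene_panel) holds, K gives O(tag_asset).
With premise 9, O(tag_asset → ~certify_voucher), the K-axiom yields O(~certify_voucher).
Premise 10 is O(forward_affidavit → certify_voucher); contrapositively O(~certify_voucher → ~forward_affidavit). Since O(~certify_voucher) holds, K gives O(~forward_affidavit).
Premise 11 is O(reject_ledger → forward_affidavit); contrapositively O(~forward_affidavit → ~reject_ledger). Since O(~forward_affidavit) holds, K gives O(~reject_ledger).
Premise 8, O(disarm_system → reject_ledger), contraposes to O(~reject_ledger → ~disarm_system); with O(~reject_ledger) we get O(~disarm_system).
But premise 4 directly asserts O(disarm_system).
We now have both O(~disarm_system) and O(disarm_system) — disarm_system is simultaneously obligatory and forbidden, violating the D-axiom.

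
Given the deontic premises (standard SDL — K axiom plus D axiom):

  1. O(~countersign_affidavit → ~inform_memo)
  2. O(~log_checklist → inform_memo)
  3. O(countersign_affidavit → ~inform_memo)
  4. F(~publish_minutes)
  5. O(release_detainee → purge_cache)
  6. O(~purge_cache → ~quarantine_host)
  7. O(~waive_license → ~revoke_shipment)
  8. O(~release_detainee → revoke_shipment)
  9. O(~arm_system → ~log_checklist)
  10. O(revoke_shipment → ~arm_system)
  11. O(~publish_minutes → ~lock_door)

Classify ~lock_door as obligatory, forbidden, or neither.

Premise 11 is O(~publish_minutes → ~lock_door), but O(~publish_minutes) is not derivable from the premises, so it does not yield O(~lock_door).
No premise or chain of K-axiom applications forces O(~lock_door), and none forces O(lock_door). So ~lock_door is neither obligatory nor forbidden under these norms.

Neither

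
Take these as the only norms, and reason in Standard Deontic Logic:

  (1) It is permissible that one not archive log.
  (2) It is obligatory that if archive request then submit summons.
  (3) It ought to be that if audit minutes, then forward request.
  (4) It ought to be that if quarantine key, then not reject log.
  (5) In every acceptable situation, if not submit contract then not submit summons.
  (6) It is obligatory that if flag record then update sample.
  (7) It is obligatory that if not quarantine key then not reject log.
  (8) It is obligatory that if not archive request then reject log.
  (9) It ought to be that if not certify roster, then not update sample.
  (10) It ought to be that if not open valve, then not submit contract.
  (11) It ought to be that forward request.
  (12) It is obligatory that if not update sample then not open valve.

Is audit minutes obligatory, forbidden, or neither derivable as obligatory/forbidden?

Premise 3 is O(audit_minutes → forward_request); even if O(forward_request) held, inferring O(audit_minutes) would be affirming the consequent — invalid.
No premise or chain of K-axiom applications forces O(audit_minutes), and none forces O(¬audit_minutes). So audit_minutes is neither obligatory nor forbidden under these norms.

Neither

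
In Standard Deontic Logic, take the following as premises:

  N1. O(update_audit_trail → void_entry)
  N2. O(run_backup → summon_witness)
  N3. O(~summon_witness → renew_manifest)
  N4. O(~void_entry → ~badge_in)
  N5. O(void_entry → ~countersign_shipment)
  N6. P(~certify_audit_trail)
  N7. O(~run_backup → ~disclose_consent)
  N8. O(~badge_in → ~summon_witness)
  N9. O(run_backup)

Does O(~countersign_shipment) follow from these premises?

Yes

Premise 9 gives O(run_backup).
Premise 2 is O(run_backup → summon_witness); since O(run_backup), deontic closure gives O(summon_witness).
Premise 8, O(~badge_in → ~summon_witness), contraposes to O(summon_witness → badge_in); with O(summon_witness) we get O(badge_in).
Premise 4 is O(~void_entry → ~badge_in); contrapositively O(badge_in → void_entry). Since O(badge_in) holds, K gives O(void_entry).
From O(void_entry) and premise 5, O(void_entry → ~countersign_shipment), we obtain O(~countersign_shipment).
Premises 1, 3, 6, 7 do not contribute to this derivation.
So O(~countersign_shipment) follows.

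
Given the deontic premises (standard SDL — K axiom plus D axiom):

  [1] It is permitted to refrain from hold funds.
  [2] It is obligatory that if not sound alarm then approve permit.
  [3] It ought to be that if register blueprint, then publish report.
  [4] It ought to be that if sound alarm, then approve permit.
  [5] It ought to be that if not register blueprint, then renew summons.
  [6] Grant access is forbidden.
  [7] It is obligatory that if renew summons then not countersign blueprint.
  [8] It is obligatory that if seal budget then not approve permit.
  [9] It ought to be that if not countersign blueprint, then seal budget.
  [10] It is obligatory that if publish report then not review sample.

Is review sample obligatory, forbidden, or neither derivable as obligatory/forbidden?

By case analysis on sound_alarm: premise 4 gives O(sound_alarm → approve_permit) and premise 2 gives O(¬sound_alarm → approve_permit), so O(approve_permit) either way.
The contrapositive of premise 8 (O(seal_budget → ¬approve_permit)) is O(approve_permit → ¬seal_budget), and O(approve_permit) is already established, so O(¬seal_budget).
The contrapositive of premise 9 (O(¬countersign_blueprint → seal_budget)) is O(¬seal_budget → countersign_blueprint), and O(¬seal_budget) is already established, so O(countersign_blueprint).
The contrapositive of premise 7 (O(renew_summons → ¬countersign_blueprint)) is O(countersign_blueprint → ¬renew_summons), and O(countersign_blueprint) is already established, so O(¬renew_summons).
Premise 5 is O(¬register_blueprint → renew_summons); contrapositively O(¬renew_summons → register_blueprint). Since O(¬renew_summons) holds, K gives O(register_blueprint).
Premise 3 is O(register_blueprint → publish_report); since O(register_blueprint), deontic closure gives O(publish_report).
From O(publish_report) and premise 10, O(publish_report → ¬review_sample), we obtain O(¬review_sample).
Premises 1, 6 do not contribute to this derivation.
Thus O(¬review_sample), which is F(review_sample): review_sample is forbidden.

Forbidden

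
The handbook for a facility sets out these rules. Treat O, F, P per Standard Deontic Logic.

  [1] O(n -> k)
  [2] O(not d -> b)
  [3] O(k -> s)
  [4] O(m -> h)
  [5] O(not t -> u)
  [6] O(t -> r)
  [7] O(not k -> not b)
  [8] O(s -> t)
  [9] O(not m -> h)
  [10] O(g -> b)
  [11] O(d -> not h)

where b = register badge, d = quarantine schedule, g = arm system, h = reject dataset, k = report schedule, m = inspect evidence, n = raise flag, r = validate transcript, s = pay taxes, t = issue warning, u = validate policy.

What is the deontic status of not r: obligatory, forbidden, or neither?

Premises 4 and 9 cover both cases: O(m -> h) and O(not m -> h). Since m ∨ not m is a tautology, O(h) follows.
The contrapositive of premise 11 (O(d -> not h)) is O(h -> not d), and O(h) is already established, so O(not d).
From O(not d) and premise 2, O(not d -> b), we obtain O(b).
Premise 7 is O(not k -> not b); contrapositively O(b -> k). Since O(b) holds, K gives O(k).
Premise 3 is O(k -> s); since O(k), deontic closure gives O(s).
Applying K to premise 8 (O(s -> t)) and O(s) yields O(t).
With premise 6, O(t -> r), the K-axiom yields O(r).
Premises 1, 5, 10 do not contribute to this derivation.
Thus O(r), which is F(not r): not r is forbidden.

Forbidden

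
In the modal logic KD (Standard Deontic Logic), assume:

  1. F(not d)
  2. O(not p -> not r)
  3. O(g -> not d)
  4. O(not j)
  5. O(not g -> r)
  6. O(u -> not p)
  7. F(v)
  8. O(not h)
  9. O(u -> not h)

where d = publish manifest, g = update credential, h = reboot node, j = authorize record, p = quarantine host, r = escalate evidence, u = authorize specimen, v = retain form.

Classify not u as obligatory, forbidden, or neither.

Obligatory

F(not d) at premise 1 means O(d).
Premise 3, O(g -> not d), contraposes to O(d -> not g); with O(d) we get O(not g).
Premise 5 is O(not g -> r); since O(not g), deontic closure gives O(r).
The contrapositive of premise 2 (O(not p -> not r)) is O(r -> p), and O(r) is already established, so O(p).
Premise 6, O(u -> not p), contraposes to O(p -> not u); with O(p) we get O(not u).
Premises 4, 7, 8, 9 do not contribute to this derivation.
Hence not u is obligatory.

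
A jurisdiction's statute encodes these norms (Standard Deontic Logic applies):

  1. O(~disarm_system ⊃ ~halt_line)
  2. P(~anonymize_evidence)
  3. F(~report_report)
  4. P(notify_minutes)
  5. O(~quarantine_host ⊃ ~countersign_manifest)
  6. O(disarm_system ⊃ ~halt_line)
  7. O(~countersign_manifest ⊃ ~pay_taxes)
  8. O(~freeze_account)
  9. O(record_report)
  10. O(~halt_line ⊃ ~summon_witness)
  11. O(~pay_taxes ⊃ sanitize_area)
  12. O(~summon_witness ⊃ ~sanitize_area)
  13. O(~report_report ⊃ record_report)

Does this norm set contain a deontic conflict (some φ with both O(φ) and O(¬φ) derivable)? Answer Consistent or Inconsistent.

Consistent

Premise 13 is O(~report_report ⊃ record_report); even if O(record_report) held, inferring O(~report_report) would be affirming the consequent — invalid.
So O(~report_report) is not derivable, and the apparent clash with O(report_report) does not arise.
A world satisfying every obligation exists (e.g. anonymize_evidence=false, countersign_manifest=true, disarm_system=false, freeze_account=false, halt_line=false, notify_minutes=false, pay_taxes=true, quarantine_host=true, record_report=true, report_report=true, sanitize_area=false, summon_witness=false); no atom is both obligatory and forbidden, so the set is consistent.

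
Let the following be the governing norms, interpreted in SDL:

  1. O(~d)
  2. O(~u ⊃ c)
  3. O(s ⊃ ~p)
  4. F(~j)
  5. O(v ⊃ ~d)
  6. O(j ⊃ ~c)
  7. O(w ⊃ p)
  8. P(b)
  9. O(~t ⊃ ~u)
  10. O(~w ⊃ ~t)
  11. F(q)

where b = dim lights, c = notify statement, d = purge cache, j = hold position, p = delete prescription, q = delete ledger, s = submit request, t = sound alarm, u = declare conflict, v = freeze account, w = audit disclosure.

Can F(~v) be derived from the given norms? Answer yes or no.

No

Premise 5 is O(v ⊃ ~d); even if O(~d) held, inferring O(v) would be affirming the consequent — invalid.
No other premise forces O(v). An ideal world satisfying every premise can still have ~v true, so F(~v) is not derivable.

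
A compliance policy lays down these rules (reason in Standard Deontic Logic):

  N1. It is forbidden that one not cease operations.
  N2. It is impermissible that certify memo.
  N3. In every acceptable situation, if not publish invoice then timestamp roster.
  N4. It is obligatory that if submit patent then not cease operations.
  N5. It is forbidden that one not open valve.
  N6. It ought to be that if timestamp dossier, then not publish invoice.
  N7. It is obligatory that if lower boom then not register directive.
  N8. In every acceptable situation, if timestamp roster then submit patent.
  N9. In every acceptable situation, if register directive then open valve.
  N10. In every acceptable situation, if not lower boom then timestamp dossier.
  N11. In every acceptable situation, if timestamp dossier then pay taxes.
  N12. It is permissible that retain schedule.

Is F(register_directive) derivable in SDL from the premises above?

Premise 1, F(¬cease_operations), is equivalent to O(cease_operations).
Premise 4 is O(submit_patent → ¬cease_operations); contrapositively O(cease_operations → ¬submit_patent). Since O(cease_operations) holds, K gives O(¬submit_patent).
Premise 8, O(timestamp_roster → submit_patent), contraposes to O(¬submit_patent → ¬timestamp_roster); with O(¬submit_patent) we get O(¬timestamp_roster).
Premise 3 is O(¬publish_invoice → timestamp_roster); contrapositively O(¬timestamp_roster → publish_invoice). Since O(¬timestamp_roster) holds, K gives O(publish_invoice).
Premise 6 is O(timestamp_dossier → ¬publish_invoice); contrapositively O(publish_invoice → ¬timestamp_dossier). Since O(publish_invoice) holds, K gives O(¬timestamp_dossier).
Premise 10, O(¬lower_boom → timestamp_dossier), contraposes to O(¬timestamp_dossier → lower_boom); with O(¬timestamp_dossier) we get O(lower_boom).
From O(lower_boom) and premise 7, O(lower_boom → ¬register_directive), we obtain O(¬register_directive).
Premises 2, 5, 9, 11, 12 do not contribute to this derivation.
So O(¬register_directive) holds, i.e. F(register_directive). The claim follows.

Yes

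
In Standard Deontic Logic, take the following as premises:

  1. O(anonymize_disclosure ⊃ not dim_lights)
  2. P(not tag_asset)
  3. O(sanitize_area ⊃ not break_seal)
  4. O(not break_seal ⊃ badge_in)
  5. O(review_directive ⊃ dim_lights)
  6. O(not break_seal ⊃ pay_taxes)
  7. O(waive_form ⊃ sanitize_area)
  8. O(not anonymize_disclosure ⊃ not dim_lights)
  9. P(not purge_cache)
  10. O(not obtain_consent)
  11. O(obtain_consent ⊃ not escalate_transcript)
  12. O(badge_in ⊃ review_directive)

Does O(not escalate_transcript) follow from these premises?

No

Premise 11 is O(obtain_consent ⊃ not escalate_transcript), but O(obtain_consent) is not derivable from the premises, so it does not yield O(not escalate_transcript).
No other premise forces O(not escalate_transcript). An ideal world satisfying every premise can still have not escalate_transcript false, so O(not escalate_transcript) is not derivable.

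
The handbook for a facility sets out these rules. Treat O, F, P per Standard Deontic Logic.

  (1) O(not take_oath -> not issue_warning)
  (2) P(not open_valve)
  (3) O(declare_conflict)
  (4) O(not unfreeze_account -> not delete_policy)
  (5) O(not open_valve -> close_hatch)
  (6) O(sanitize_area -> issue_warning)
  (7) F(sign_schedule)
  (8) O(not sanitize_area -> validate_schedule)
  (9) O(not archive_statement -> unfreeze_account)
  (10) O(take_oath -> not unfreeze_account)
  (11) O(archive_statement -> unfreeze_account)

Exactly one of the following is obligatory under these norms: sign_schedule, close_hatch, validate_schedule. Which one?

Premises 11 and 9 cover both cases: O(archive_statement -> unfreeze_account) and O(not archive_statement -> unfreeze_account). Since archive_statement ∨ not archive_statement is a tautology, O(unfreeze_account) follows.
Premise 10 is O(take_oath -> not unfreeze_account); contrapositively O(unfreeze_account -> not take_oath). Since O(unfreeze_account) holds, K gives O(not take_oath).
Premise 1 is O(not take_oath -> not issue_warning); since O(not take_oath), deontic closure gives O(not issue_warning).
Premise 6, O(sanitize_area -> issue_warning), contraposes to O(not issue_warning -> not sanitize_area); with O(not issue_warning) we get O(not sanitize_area).
Premise 8 is O(not sanitize_area -> validate_schedule); since O(not sanitize_area), deontic closure gives O(validate_schedule).
So O(validate_schedule) holds — validate_schedule is obligatory. None of the other listed options is made obligatory by any chain of premises.

validate_schedule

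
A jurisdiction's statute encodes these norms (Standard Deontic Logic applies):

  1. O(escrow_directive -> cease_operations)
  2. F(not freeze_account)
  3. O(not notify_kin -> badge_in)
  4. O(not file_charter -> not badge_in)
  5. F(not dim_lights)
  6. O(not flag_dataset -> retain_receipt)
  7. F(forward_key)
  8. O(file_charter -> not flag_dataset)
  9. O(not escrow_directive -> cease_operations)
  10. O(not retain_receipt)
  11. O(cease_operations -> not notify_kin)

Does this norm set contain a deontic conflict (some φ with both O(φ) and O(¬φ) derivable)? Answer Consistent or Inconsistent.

Inconsistent

Premises 9 and 1 cover both cases: O(not escrow_directive -> cease_operations) and O(escrow_directive -> cease_operations). Since not escrow_directive ∨ escrow_directive is a tautology, O(cease_operations) follows.
Premise 11 is O(cease_operations -> not notify_kin); since O(cease_operations), deontic closure gives O(not notify_kin).
Premise 3 is O(not notify_kin -> badge_in); since O(not notify_kin), deontic closure gives O(badge_in).
Premise 4, O(not file_charter -> not badge_in), contraposes to O(badge_in -> file_charter); with O(badge_in) we get O(file_charter).
With premise 8, O(file_charter -> not flag_dataset), the K-axiom yields O(not flag_dataset).
From O(not flag_dataset) and premise 6, O(not flag_dataset -> retain_receipt), we obtain O(retain_receipt).
However, premise 10 gives O(not retain_receipt).
We now have both O(retain_receipt) and O(not retain_receipt) — retain_receipt is simultaneously obligatory and forbidden, violating the D-axiom.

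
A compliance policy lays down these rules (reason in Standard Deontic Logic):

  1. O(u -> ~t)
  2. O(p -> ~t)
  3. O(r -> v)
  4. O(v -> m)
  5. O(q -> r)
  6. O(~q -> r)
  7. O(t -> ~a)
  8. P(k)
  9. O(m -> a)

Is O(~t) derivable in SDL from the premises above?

Yes

By case analysis on q: premise 5 gives O(q -> r) and premise 6 gives O(~q -> r), so O(r) either way.
From O(r) and premise 3, O(r -> v), we obtain O(v).
Applying K to premise 4 (O(v -> m)) and O(v) yields O(m).
With premise 9, O(m -> a), the K-axiom yields O(a).
Premise 7 is O(t -> ~a); contrapositively O(a -> ~t). Since O(a) holds, K gives O(~t).
Premises 1, 2, 8 do not contribute to this derivation.
So O(~t) follows.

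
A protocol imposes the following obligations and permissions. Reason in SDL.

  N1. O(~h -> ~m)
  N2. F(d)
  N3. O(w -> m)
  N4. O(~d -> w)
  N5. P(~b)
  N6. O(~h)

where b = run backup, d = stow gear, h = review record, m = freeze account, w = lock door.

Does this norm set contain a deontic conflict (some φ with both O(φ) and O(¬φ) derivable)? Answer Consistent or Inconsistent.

Premise 2 is F(d), i.e. O(~d).
Premise 4 is O(~d -> w); since O(~d), deontic closure gives O(w).
Premise 3 is O(w -> m); since O(w), deontic closure gives O(m).
Premise 1 is O(~h -> ~m); contrapositively O(m -> h). Since O(m) holds, K gives O(h).
However, premise 6 gives O(~h).
We now have both O(h) and O(~h) — h is simultaneously obligatory and forbidden, violating the D-axiom.

Inconsistent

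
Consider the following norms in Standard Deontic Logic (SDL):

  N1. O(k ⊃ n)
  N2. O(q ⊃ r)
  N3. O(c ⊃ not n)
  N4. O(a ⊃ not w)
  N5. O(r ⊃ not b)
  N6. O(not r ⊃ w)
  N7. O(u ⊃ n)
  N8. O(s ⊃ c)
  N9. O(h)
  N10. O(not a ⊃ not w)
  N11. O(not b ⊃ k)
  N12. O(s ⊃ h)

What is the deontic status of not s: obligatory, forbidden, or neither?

Obligatory

Premises 10 and 4 cover both cases: O(not a ⊃ not w) and O(a ⊃ not w). Since not a ∨ a is a tautology, O(not w) follows.
Premise 6, O(not r ⊃ w), contraposes to O(not w ⊃ r); with O(not w) we get O(r).
Premise 5 is O(r ⊃ not b); since O(r), deontic closure gives O(not b).
With premise 11, O(not b ⊃ k), the K-axiom yields O(k).
Applying K to premise 1 (O(k ⊃ n)) and O(k) yields O(n).
Premise 3, O(c ⊃ not n), contraposes to O(n ⊃ not c); with O(n) we get O(not c).
Premise 8 is O(s ⊃ c); contrapositively O(not c ⊃ not s). Since O(not c) holds, K gives O(not s).
Premises 2, 7, 9, 12 do not contribute to this derivation.
Hence not s is obligatory.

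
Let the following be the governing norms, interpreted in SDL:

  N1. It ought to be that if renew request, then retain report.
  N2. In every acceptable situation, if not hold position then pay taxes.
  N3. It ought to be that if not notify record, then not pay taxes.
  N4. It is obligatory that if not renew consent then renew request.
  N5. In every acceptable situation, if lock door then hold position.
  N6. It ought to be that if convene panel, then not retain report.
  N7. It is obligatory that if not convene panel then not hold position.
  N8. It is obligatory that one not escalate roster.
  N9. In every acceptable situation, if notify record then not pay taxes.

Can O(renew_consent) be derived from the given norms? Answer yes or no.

Yes

Premises 9 and 3 cover both cases: O(notify_record → ¬pay_taxes) and O(¬notify_record → ¬pay_taxes). Since notify_record ∨ ¬notify_record is a tautology, O(¬pay_taxes) follows.
The contrapositive of premise 2 (O(¬hold_position → pay_taxes)) is O(¬pay_taxes → hold_position), and O(¬pay_taxes) is already established, so O(hold_position).
Premise 7 is O(¬convene_panel → ¬hold_position); contrapositively O(hold_position → convene_panel). Since O(hold_position) holds, K gives O(convene_panel).
Premise 6 is O(convene_panel → ¬retain_report); since O(convene_panel), deontic closure gives O(¬retain_report).
Premise 1, O(renew_request → retain_report), contraposes to O(¬retain_report → ¬renew_request); with O(¬retain_report) we get O(¬renew_request).
Premise 4 is O(¬renew_consent → renew_request); contrapositively O(¬renew_request → renew_consent). Since O(¬renew_request) holds, K gives O(renew_consent).
Premises 5, 8 do not contribute to this derivation.
So O(renew_consent) follows.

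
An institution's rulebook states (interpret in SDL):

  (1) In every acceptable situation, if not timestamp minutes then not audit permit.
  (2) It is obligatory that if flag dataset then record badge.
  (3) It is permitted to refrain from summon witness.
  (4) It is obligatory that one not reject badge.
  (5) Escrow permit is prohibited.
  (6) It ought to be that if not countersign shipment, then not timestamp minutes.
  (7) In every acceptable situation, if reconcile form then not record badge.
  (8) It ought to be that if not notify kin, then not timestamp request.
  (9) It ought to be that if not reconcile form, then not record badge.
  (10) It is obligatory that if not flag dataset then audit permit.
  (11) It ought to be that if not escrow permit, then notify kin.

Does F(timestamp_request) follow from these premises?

No

Premise 8 is O(¬notify_kin → ¬timestamp_request), but O(¬notify_kin) is not derivable from the premises, so it does not yield O(¬timestamp_request).
No other premise forces O(¬timestamp_request). An ideal world satisfying every premise can still have timestamp_request true, so F(timestamp_request) is not derivable.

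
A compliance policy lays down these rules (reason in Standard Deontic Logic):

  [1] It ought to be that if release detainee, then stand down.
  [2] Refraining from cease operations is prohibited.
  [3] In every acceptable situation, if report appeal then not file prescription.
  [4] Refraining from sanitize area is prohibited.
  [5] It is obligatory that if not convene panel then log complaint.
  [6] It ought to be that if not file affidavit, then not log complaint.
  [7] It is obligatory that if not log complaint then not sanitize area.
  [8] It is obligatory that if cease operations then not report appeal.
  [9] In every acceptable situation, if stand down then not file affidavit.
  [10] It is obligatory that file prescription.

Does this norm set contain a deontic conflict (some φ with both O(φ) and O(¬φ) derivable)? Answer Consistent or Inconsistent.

Premise 3 is O(report_appeal → ¬file_prescription), but O(report_appeal) is not derivable from the premises, so it does not yield O(¬file_prescription).
So O(¬file_prescription) is not derivable, and the apparent clash with O(file_prescription) does not arise.
A world satisfying every obligation exists (e.g. cease_operations=true, convene_panel=false, file_affidavit=true, file_prescription=true, log_complaint=true, release_detainee=false, report_appeal=false, sanitize_area=true, stand_down=false); no atom is both obligatory and forbidden, so the set is consistent.

Consistent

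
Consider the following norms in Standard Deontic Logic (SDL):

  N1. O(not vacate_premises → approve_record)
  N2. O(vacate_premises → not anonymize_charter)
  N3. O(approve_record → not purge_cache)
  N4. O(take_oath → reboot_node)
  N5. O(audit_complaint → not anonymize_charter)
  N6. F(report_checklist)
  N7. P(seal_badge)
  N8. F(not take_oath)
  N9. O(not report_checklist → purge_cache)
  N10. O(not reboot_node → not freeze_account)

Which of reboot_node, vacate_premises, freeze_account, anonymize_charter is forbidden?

anonymize_charter

Premise 6 is F(report_checklist), i.e. O(not report_checklist).
Applying K to premise 9 (O(not report_checklist → purge_cache)) and O(not report_checklist) yields O(purge_cache).
The contrapositive of premise 3 (O(approve_record → not purge_cache)) is O(purge_cache → not approve_record), and O(purge_cache) is already established, so O(not approve_record).
Premise 1, O(not vacate_premises → approve_record), contraposes to O(not approve_record → vacate_premises); with O(not approve_record) we get O(vacate_premises).
Premise 2 is O(vacate_premises → not anonymize_charter); since O(vacate_premises), deontic closure gives O(not anonymize_charter).
So O(not anonymize_charter) holds, i.e. anonymize_charter is forbidden. None of the other listed options is forbidden under the premises.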